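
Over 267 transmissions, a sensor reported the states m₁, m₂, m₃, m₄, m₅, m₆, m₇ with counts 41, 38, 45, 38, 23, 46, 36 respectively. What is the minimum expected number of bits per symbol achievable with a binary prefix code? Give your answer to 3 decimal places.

2.828 bits/symbol

Probabilities are the counts divided by 267.
Repeatedly combine the two least-probable nodes; the expected code length is the sum of the merged weights.
merge 23/267 + 12/89 → 59/267
merge 38/267 + 38/267 → 76/267
merge 41/267 + 15/89 → 86/267
merge 46/267 + 59/267 → 35/89
merge 76/267 + 86/267 → 54/89
merge 35/89 + 54/89 → 1
L = 59/267 + 76/267 + 86/267 + 35/89 + 54/89 + 1 = 755/267 ≈ 2.828 bits/symbol.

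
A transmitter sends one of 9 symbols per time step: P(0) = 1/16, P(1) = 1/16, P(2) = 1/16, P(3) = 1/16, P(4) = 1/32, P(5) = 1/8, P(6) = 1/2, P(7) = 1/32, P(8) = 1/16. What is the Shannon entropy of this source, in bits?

2.4375 bits

Each probability is a power of 1/2, so log₂(1/p) is an integer.
H = Σ p·log₂(1/p) = 1/16·4 + 1/16·4 + 1/16·4 + 1/16·4 + 1/32·5 + 1/8·3 + 1/2·1 + 1/32·5 + 1/16·4 = 2.4375 bits.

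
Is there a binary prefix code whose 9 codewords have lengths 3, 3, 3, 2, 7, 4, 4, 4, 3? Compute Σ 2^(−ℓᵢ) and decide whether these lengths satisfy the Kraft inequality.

0.9453125; yes

With common denominator 2^7 = 128: Σ 2^(−ℓᵢ) = 16/128 + 16/128 + 16/128 + 32/128 + 1/128 + 8/128 + 8/128 + 8/128 + 16/128 = 121/128 = 0.9453125.
Kraft's inequality requires Σ ≤ 1; here Σ = 0.9453125 ≤ 1, so such a prefix code exists.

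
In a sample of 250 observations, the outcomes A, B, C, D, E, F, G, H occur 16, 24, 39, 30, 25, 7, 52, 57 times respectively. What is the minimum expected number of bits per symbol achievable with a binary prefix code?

Probabilities are the counts divided by 250.
Repeatedly combine the two least-probable nodes; the expected code length is the sum of the merged weights.
merge 7/250 + 8/125 → 23/250
merge 23/250 + 12/125 → 47/250
merge 1/10 + 3/25 → 11/50
merge 39/250 + 47/250 → 43/125
merge 26/125 + 11/50 → 107/250
merge 57/250 + 43/125 → 143/250
merge 107/250 + 143/250 → 1
L = 23/250 + 47/250 + 11/50 + 43/125 + 107/250 + 143/250 + 1 = 711/250 = 2.844 bits/symbol.

2.844 bits/symbol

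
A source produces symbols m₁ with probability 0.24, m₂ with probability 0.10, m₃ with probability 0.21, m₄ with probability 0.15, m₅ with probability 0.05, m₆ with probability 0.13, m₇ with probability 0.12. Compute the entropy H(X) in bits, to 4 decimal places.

2.6755 bits

H = −Σ pᵢ log₂ pᵢ.
−0.24·log₂(0.24) = 0.4941
−0.10·log₂(0.10) = 0.3322
−0.21·log₂(0.21) = 0.4728
−0.15·log₂(0.15) = 0.4105
−0.05·log₂(0.05) = 0.2161
−0.13·log₂(0.13) = 0.3826
−0.12·log₂(0.12) = 0.3671
Sum ≈ 2.6755 → 2.6755 bits.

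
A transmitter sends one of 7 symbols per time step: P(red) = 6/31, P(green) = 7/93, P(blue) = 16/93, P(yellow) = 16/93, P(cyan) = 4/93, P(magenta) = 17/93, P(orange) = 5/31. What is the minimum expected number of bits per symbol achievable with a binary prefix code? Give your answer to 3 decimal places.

Repeatedly combine the two least-probable nodes; the expected code length is the sum of the merged weights.
merge 4/93 + 7/93 → 11/93
merge 11/93 + 5/31 → 26/93
merge 16/93 + 16/93 → 32/93
merge 17/93 + 6/31 → 35/93
merge 26/93 + 32/93 → 58/93
merge 35/93 + 58/93 → 1
L = 11/93 + 26/93 + 32/93 + 35/93 + 58/93 + 1 = 85/31 ≈ 2.742 bits/symbol.

2.742 bits/symbol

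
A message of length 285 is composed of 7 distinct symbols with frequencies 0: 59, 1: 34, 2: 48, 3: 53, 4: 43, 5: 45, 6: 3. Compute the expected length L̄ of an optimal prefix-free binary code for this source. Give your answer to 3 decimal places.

2.737 bits/symbol

Probabilities are the counts divided by 285.
Repeatedly combine the two least-probable nodes; the expected code length is the sum of the merged weights.
merge 1/95 + 34/285 → 37/285
merge 37/285 + 43/285 → 16/57
merge 3/19 + 16/95 → 31/95
merge 53/285 + 59/285 → 112/285
merge 16/57 + 31/95 → 173/285
merge 112/285 + 173/285 → 1
L = 37/285 + 16/57 + 31/95 + 112/285 + 173/285 + 1 = 52/19 ≈ 2.737 bits/symbol.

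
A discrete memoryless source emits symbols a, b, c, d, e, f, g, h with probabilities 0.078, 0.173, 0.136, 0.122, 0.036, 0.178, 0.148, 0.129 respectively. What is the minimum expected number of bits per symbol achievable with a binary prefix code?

Repeatedly combine the two least-probable nodes; the expected code length is the sum of the merged weights.
merge 9/250 + 39/500 → 57/500
merge 57/500 + 61/500 → 59/250
merge 129/1000 + 17/125 → 53/200
merge 37/250 + 173/1000 → 321/1000
merge 89/500 + 59/250 → 207/500
merge 53/200 + 321/1000 → 293/500
merge 207/500 + 293/500 → 1
L = 57/500 + 59/250 + 53/200 + 321/1000 + 207/500 + 293/500 + 1 = 367/125 = 2.936 bits/symbol.

2.936 bits/symbol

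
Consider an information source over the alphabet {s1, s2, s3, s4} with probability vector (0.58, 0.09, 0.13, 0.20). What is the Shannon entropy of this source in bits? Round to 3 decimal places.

1.615 bits

H = −Σ pᵢ log₂ pᵢ.
−0.58·log₂(0.58) = 0.4558
−0.09·log₂(0.09) = 0.3127
−0.13·log₂(0.13) = 0.3826
−0.20·log₂(0.20) = 0.4644
Sum ≈ 1.6155 → 1.615 bits.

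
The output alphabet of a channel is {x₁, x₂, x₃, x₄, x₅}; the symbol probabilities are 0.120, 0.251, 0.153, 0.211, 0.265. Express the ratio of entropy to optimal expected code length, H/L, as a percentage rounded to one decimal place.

Entropy H = −Σ p log₂ p ≈ 2.2634 bits.
Huffman merges: 3/25+153/1000→273/1000; 211/1000+251/1000→231/500; 53/200+273/1000→269/500; 231/500+269/500→1. L = 2273/1000 ≈ 2.2730.
Efficiency = H/L = 2.2634/2.2730 = 99.6%.

99.6%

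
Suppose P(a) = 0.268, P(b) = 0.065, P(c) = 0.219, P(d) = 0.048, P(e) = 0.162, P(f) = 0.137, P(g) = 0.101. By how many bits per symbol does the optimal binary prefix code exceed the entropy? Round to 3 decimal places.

0.018 bits

Entropy H = −Σ p log₂ p ≈ 2.6079 bits.
Huffman merges: 6/125+13/200→113/1000; 101/1000+113/1000→107/500; 137/1000+81/500→299/1000; 107/500+219/1000→433/1000; 67/250+299/1000→567/1000; 433/1000+567/1000→1. L = 1313/500 ≈ 2.6260.
L − H = 2.6260 − 2.6079 = 0.018 bits.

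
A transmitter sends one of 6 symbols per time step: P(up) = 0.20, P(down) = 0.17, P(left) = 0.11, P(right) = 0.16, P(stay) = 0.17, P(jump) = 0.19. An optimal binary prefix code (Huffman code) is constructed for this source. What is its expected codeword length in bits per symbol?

2.61 bits/symbol

Repeatedly combine the two least-probable nodes; the expected code length is the sum of the merged weights.
merge 11/100 + 4/25 → 27/100
merge 17/100 + 17/100 → 17/50
merge 19/100 + 1/5 → 39/100
merge 27/100 + 17/50 → 61/100
merge 39/100 + 61/100 → 1
L = 27/100 + 17/50 + 39/100 + 61/100 + 1 = 261/100 = 2.61 bits/symbol.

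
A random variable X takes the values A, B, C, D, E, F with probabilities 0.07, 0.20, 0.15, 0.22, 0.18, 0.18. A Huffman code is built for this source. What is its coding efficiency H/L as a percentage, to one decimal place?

Entropy H = −Σ p log₂ p ≈ 2.5147 bits.
Huffman merges: 7/100+3/20→11/50; 9/50+9/50→9/25; 1/5+11/50→21/50; 11/50+9/25→29/50; 21/50+29/50→1. L = 129/50 ≈ 2.5800.
Efficiency = H/L = 2.5147/2.5800 = 97.5%.

97.5%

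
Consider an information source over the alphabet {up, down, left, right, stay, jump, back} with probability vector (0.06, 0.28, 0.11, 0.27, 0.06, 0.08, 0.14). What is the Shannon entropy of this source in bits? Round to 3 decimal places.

2.550 bits

H = −Σ pᵢ log₂ pᵢ.
−0.06·log₂(0.06) = 0.2435
−0.28·log₂(0.28) = 0.5142
−0.11·log₂(0.11) = 0.3503
−0.27·log₂(0.27) = 0.5100
−0.06·log₂(0.06) = 0.2435
−0.08·log₂(0.08) = 0.2915
−0.14·log₂(0.14) = 0.3971
Sum ≈ 2.5502 → 2.550 bits.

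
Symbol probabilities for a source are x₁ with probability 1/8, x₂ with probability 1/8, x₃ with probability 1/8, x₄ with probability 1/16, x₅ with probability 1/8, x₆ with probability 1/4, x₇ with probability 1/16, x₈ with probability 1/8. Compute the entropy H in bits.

2.875 bits

Each probability is a power of 1/2, so log₂(1/p) is an integer.
H = Σ p·log₂(1/p) = 1/8·3 + 1/8·3 + 1/8·3 + 1/16·4 + 1/8·3 + 1/4·2 + 1/16·4 + 1/8·3 = 2.875 bits.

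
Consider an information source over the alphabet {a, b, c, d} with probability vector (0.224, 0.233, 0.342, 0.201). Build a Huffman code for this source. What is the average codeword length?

2 bits/symbol

Repeatedly combine the two least-probable nodes; the expected code length is the sum of the merged weights.
merge 201/1000 + 28/125 → 17/40
merge 233/1000 + 171/500 → 23/40
merge 17/40 + 23/40 → 1
L = 17/40 + 23/40 + 1 = 2 bits/symbol.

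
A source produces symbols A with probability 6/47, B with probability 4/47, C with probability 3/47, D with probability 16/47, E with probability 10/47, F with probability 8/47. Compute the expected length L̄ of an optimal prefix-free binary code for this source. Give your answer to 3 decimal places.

Repeatedly combine the two least-probable nodes; the expected code length is the sum of the merged weights.
merge 3/47 + 4/47 → 7/47
merge 6/47 + 7/47 → 13/47
merge 8/47 + 10/47 → 18/47
merge 13/47 + 16/47 → 29/47
merge 18/47 + 29/47 → 1
L = 7/47 + 13/47 + 18/47 + 29/47 + 1 = 114/47 ≈ 2.426 bits/symbol.

2.426 bits/symbol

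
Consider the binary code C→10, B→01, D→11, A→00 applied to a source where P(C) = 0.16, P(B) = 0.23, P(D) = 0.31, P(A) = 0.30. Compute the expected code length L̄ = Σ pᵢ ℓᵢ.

2 bits/symbol

L̄ = Σ pᵢ·ℓᵢ = 0.16·2 + 0.23·2 + 0.31·2 + 0.30·2 = 2 bits/symbol.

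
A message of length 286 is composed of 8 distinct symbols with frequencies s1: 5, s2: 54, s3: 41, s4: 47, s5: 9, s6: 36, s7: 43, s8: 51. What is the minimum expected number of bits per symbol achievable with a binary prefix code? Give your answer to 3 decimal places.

2.857 bits/symbol

Probabilities are the counts divided by 286.
Repeatedly combine the two least-probable nodes; the expected code length is the sum of the merged weights.
merge 5/286 + 9/286 → 7/143
merge 7/143 + 18/143 → 25/143
merge 41/286 + 43/286 → 42/143
merge 47/286 + 25/143 → 97/286
merge 51/286 + 27/143 → 105/286
merge 42/143 + 97/286 → 181/286
merge 105/286 + 181/286 → 1
L = 7/143 + 25/143 + 42/143 + 97/286 + 105/286 + 181/286 + 1 = 817/286 ≈ 2.857 bits/symbol.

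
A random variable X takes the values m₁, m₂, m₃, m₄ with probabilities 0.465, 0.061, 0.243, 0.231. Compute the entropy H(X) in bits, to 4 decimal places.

1.7441 bits

H = −Σ pᵢ log₂ pᵢ.
−0.465·log₂(0.465) = 0.5137
−0.061·log₂(0.061) = 0.2461
−0.243·log₂(0.243) = 0.4960
−0.231·log₂(0.231) = 0.4883
Sum ≈ 1.7441 → 1.7441 bits.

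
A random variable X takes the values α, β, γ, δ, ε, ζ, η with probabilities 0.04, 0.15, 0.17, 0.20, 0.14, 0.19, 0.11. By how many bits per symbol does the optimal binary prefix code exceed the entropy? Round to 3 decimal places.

0.062 bits

Entropy H = −Σ p log₂ p ≈ 2.6979 bits.
Huffman merges: 1/25+11/100→3/20; 7/50+3/20→29/100; 3/20+17/100→8/25; 19/100+1/5→39/100; 29/100+8/25→61/100; 39/100+61/100→1. L = 69/25 ≈ 2.7600.
L − H = 2.7600 − 2.6979 = 0.062 bits.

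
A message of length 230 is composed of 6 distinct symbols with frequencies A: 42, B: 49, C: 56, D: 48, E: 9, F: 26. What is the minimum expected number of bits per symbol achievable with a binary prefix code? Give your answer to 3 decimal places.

Probabilities are the counts divided by 230.
Repeatedly combine the two least-probable nodes; the expected code length is the sum of the merged weights.
merge 9/230 + 13/115 → 7/46
merge 7/46 + 21/115 → 77/230
merge 24/115 + 49/230 → 97/230
merge 28/115 + 77/230 → 133/230
merge 97/230 + 133/230 → 1
L = 7/46 + 77/230 + 97/230 + 133/230 + 1 = 286/115 ≈ 2.487 bits/symbol.

2.487 bits/symbol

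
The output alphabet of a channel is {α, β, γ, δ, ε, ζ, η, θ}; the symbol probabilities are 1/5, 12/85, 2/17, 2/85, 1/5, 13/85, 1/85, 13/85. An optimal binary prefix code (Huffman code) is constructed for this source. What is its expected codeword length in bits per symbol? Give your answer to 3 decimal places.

2.788 bits/symbol

Repeatedly combine the two least-probable nodes; the expected code length is the sum of the merged weights.
merge 1/85 + 2/85 → 3/85
merge 3/85 + 2/17 → 13/85
merge 12/85 + 13/85 → 5/17
merge 13/85 + 13/85 → 26/85
merge 1/5 + 1/5 → 2/5
merge 5/17 + 26/85 → 3/5
merge 2/5 + 3/5 → 1
L = 3/85 + 13/85 + 5/17 + 26/85 + 2/5 + 3/5 + 1 = 237/85 ≈ 2.788 bits/symbol.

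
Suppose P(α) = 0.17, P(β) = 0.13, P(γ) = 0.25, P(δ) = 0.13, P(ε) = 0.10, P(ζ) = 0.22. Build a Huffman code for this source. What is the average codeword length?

2.53 bits/symbol

Repeatedly combine the two least-probable nodes; the expected code length is the sum of the merged weights.
merge 1/10 + 13/100 → 23/100
merge 13/100 + 17/100 → 3/10
merge 11/50 + 23/100 → 9/20
merge 1/4 + 3/10 → 11/20
merge 9/20 + 11/20 → 1
L = 23/100 + 3/10 + 9/20 + 11/20 + 1 = 253/100 = 2.53 bits/symbol.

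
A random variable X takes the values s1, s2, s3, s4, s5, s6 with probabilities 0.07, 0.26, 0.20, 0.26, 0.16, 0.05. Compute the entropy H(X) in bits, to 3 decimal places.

2.383 bits

H = −Σ pᵢ log₂ pᵢ.
−0.07·log₂(0.07) = 0.2686
−0.26·log₂(0.26) = 0.5053
−0.20·log₂(0.20) = 0.4644
−0.26·log₂(0.26) = 0.5053
−0.16·log₂(0.16) = 0.4230
−0.05·log₂(0.05) = 0.2161
Sum ≈ 2.3826 → 2.383 bits.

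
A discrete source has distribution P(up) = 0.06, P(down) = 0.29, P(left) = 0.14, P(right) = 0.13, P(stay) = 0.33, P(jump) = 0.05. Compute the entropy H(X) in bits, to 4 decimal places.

H = −Σ pᵢ log₂ pᵢ.
−0.06·log₂(0.06) = 0.2435
−0.29·log₂(0.29) = 0.5179
−0.14·log₂(0.14) = 0.3971
−0.13·log₂(0.13) = 0.3826
−0.33·log₂(0.33) = 0.5278
−0.05·log₂(0.05) = 0.2161
Sum ≈ 2.2851 → 2.2851 bits.

2.2851 bits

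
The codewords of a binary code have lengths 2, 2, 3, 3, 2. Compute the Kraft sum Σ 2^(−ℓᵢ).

1

With common denominator 2^3 = 8: Σ 2^(−ℓᵢ) = 2/8 + 2/8 + 1/8 + 1/8 + 2/8 = 8/8 = 1.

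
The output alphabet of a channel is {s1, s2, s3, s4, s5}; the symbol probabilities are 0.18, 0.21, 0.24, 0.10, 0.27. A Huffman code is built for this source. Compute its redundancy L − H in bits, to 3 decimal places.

Entropy H = −Σ p log₂ p ≈ 2.2545 bits.
Huffman merges: 1/10+9/50→7/25; 21/100+6/25→9/20; 27/100+7/25→11/20; 9/20+11/20→1. L = 57/25 ≈ 2.2800.
L − H = 2.2800 − 2.2545 = 0.026 bits.

0.026 bits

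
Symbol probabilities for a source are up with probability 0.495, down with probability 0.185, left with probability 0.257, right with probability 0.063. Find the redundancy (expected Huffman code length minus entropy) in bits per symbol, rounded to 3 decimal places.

Entropy H = −Σ p log₂ p ≈ 1.7076 bits.
Huffman merges: 63/1000+37/200→31/125; 31/125+257/1000→101/200; 99/200+101/200→1. L = 1753/1000 ≈ 1.7530.
L − H = 1.7530 − 1.7076 = 0.045 bits.

0.045 bits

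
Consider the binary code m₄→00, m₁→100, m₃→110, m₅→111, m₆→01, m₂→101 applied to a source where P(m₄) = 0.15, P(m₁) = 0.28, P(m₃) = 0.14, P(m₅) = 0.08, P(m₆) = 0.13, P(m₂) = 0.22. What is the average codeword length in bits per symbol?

2.72 bits/symbol

L̄ = Σ pᵢ·ℓᵢ = 0.15·2 + 0.28·3 + 0.14·3 + 0.08·3 + 0.13·2 + 0.22·3 = 2.72 bits/symbol.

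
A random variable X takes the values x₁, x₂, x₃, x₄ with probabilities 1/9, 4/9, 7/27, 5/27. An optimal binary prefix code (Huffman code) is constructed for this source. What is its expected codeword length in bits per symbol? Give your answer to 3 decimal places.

1.852 bits/symbol

Repeatedly combine the two least-probable nodes; the expected code length is the sum of the merged weights.
merge 1/9 + 5/27 → 8/27
merge 7/27 + 8/27 → 5/9
merge 4/9 + 5/9 → 1
L = 8/27 + 5/9 + 1 = 50/27 ≈ 1.852 bits/symbol.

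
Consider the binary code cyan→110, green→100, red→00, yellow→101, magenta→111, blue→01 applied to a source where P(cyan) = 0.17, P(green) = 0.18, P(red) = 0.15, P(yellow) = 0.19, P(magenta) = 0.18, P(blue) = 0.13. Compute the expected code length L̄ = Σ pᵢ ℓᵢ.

L̄ = Σ pᵢ·ℓᵢ = 0.17·3 + 0.18·3 + 0.15·2 + 0.19·3 + 0.18·3 + 0.13·2 = 2.72 bits/symbol.

2.72 bits/symbol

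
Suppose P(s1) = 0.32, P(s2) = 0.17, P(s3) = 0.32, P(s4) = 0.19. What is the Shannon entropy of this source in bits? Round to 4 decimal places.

1.9419 bits

H = −Σ pᵢ log₂ pᵢ.
−0.32·log₂(0.32) = 0.5260
−0.17·log₂(0.17) = 0.4346
−0.32·log₂(0.32) = 0.5260
−0.19·log₂(0.19) = 0.4552
Sum ≈ 1.9419 → 1.9419 bits.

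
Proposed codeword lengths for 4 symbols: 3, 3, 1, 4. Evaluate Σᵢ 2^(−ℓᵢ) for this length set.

With common denominator 2^4 = 16: Σ 2^(−ℓᵢ) = 2/16 + 2/16 + 8/16 + 1/16 = 13/16 = 0.8125.

0.8125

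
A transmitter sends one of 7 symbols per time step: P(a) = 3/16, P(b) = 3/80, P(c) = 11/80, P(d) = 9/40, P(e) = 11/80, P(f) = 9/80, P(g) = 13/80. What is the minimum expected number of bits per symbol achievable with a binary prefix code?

2.7375 bits/symbol

Repeatedly combine the two least-probable nodes; the expected code length is the sum of the merged weights.
merge 3/80 + 9/80 → 3/20
merge 11/80 + 11/80 → 11/40
merge 3/20 + 13/80 → 5/16
merge 3/16 + 9/40 → 33/80
merge 11/40 + 5/16 → 47/80
merge 33/80 + 47/80 → 1
L = 3/20 + 11/40 + 5/16 + 33/80 + 47/80 + 1 = 219/80 = 2.7375 bits/symbol.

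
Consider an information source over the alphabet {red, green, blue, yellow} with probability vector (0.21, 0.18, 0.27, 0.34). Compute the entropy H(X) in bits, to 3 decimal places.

H = −Σ pᵢ log₂ pᵢ.
−0.21·log₂(0.21) = 0.4728
−0.18·log₂(0.18) = 0.4453
−0.27·log₂(0.27) = 0.5100
−0.34·log₂(0.34) = 0.5292
Sum ≈ 1.9573 → 1.957 bits.

1.957 bits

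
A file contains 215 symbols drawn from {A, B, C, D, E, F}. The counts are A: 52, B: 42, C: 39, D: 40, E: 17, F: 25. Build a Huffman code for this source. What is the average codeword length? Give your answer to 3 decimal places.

2.563 bits/symbol

Probabilities are the counts divided by 215.
Repeatedly combine the two least-probable nodes; the expected code length is the sum of the merged weights.
merge 17/215 + 5/43 → 42/215
merge 39/215 + 8/43 → 79/215
merge 42/215 + 42/215 → 84/215
merge 52/215 + 79/215 → 131/215
merge 84/215 + 131/215 → 1
L = 42/215 + 79/215 + 84/215 + 131/215 + 1 = 551/215 ≈ 2.563 bits/symbol.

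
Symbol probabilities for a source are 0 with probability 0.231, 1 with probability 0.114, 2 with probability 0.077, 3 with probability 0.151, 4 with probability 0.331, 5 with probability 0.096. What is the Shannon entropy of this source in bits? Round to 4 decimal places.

H = −Σ pᵢ log₂ pᵢ.
−0.231·log₂(0.231) = 0.4883
−0.114·log₂(0.114) = 0.3571
−0.077·log₂(0.077) = 0.2848
−0.151·log₂(0.151) = 0.4118
−0.331·log₂(0.331) = 0.5280
−0.096·log₂(0.096) = 0.3246
Sum ≈ 2.3947 → 2.3947 bits.

2.3947 bits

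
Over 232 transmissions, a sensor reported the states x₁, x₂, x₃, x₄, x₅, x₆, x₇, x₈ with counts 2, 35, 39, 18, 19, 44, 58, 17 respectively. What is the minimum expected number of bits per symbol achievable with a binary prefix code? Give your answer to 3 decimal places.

2.802 bits/symbol

Probabilities are the counts divided by 232.
Repeatedly combine the two least-probable nodes; the expected code length is the sum of the merged weights.
merge 1/116 + 17/232 → 19/232
merge 9/116 + 19/232 → 37/232
merge 19/232 + 35/232 → 27/116
merge 37/232 + 39/232 → 19/58
merge 11/58 + 27/116 → 49/116
merge 1/4 + 19/58 → 67/116
merge 49/116 + 67/116 → 1
L = 19/232 + 37/232 + 27/116 + 19/58 + 49/116 + 67/116 + 1 = 325/116 ≈ 2.802 bits/symbol.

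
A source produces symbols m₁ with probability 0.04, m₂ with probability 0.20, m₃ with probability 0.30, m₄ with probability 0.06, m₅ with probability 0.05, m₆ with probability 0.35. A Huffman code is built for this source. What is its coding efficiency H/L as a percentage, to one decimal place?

96.5%

Entropy H = −Σ p log₂ p ≈ 2.1610 bits.
Huffman merges: 1/25+1/20→9/100; 3/50+9/100→3/20; 3/20+1/5→7/20; 3/10+7/20→13/20; 7/20+13/20→1. L = 56/25 ≈ 2.2400.
Efficiency = H/L = 2.1610/2.2400 = 96.5%.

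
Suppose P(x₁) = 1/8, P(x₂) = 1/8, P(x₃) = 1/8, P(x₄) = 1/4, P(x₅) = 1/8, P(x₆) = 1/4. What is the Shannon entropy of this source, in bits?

Each probability is a power of 1/2, so log₂(1/p) is an integer.
H = Σ p·log₂(1/p) = 1/8·3 + 1/8·3 + 1/8·3 + 1/4·2 + 1/8·3 + 1/4·2 = 2.5 bits.

2.5 bits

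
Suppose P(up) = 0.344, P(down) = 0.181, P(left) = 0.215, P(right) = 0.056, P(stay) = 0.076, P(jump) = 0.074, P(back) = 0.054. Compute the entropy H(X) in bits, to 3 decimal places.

H = −Σ pᵢ log₂ pᵢ.
−0.344·log₂(0.344) = 0.5296
−0.181·log₂(0.181) = 0.4463
−0.215·log₂(0.215) = 0.4768
−0.056·log₂(0.056) = 0.2329
−0.076·log₂(0.076) = 0.2826
−0.074·log₂(0.074) = 0.2780
−0.054·log₂(0.054) = 0.2274
Sum ≈ 2.4735 → 2.473 bits.

2.473 bits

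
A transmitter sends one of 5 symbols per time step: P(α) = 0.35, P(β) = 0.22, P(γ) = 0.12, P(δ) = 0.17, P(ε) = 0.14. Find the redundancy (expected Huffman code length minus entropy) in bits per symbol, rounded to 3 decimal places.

0.051 bits

Entropy H = −Σ p log₂ p ≈ 2.2094 bits.
Huffman merges: 3/25+7/50→13/50; 17/100+11/50→39/100; 13/50+7/20→61/100; 39/100+61/100→1. L = 113/50 ≈ 2.2600.
L − H = 2.2600 − 2.2094 = 0.051 bits.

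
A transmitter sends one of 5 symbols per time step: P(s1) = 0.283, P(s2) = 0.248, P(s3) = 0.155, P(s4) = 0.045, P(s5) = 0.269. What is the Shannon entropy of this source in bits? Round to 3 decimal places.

H = −Σ pᵢ log₂ pᵢ.
−0.283·log₂(0.283) = 0.5154
−0.248·log₂(0.248) = 0.4989
−0.155·log₂(0.155) = 0.4169
−0.045·log₂(0.045) = 0.2013
−0.269·log₂(0.269) = 0.5096
Sum ≈ 2.1420 → 2.142 bits.

2.142 bits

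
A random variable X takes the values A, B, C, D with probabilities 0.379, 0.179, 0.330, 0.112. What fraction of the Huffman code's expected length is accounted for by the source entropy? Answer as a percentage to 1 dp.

Entropy H = −Σ p log₂ p ≈ 1.8563 bits.
Huffman merges: 14/125+179/1000→291/1000; 291/1000+33/100→621/1000; 379/1000+621/1000→1. L = 239/125 ≈ 1.9120.
Efficiency = H/L = 1.8563/1.9120 = 97.1%.

97.1%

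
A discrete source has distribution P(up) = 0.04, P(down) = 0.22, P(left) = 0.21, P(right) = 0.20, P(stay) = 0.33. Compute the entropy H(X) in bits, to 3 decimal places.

2.131 bits

H = −Σ pᵢ log₂ pᵢ.
−0.04·log₂(0.04) = 0.1858
−0.22·log₂(0.22) = 0.4806
−0.21·log₂(0.21) = 0.4728
−0.20·log₂(0.20) = 0.4644
−0.33·log₂(0.33) = 0.5278
Sum ≈ 2.1314 → 2.131 bits.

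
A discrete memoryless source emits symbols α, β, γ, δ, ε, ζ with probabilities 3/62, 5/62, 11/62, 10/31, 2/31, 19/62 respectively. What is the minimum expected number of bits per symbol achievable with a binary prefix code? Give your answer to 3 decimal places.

Repeatedly combine the two least-probable nodes; the expected code length is the sum of the merged weights.
merge 3/62 + 2/31 → 7/62
merge 5/62 + 7/62 → 6/31
merge 11/62 + 6/31 → 23/62
merge 19/62 + 10/31 → 39/62
merge 23/62 + 39/62 → 1
L = 7/62 + 6/31 + 23/62 + 39/62 + 1 = 143/62 ≈ 2.306 bits/symbol.

2.306 bits/symbol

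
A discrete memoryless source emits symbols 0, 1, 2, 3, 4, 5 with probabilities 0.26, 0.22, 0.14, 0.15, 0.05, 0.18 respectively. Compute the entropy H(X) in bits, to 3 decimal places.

2.455 bits

H = −Σ pᵢ log₂ pᵢ.
−0.26·log₂(0.26) = 0.5053
−0.22·log₂(0.22) = 0.4806
−0.14·log₂(0.14) = 0.3971
−0.15·log₂(0.15) = 0.4105
−0.05·log₂(0.05) = 0.2161
−0.18·log₂(0.18) = 0.4453
Sum ≈ 2.4549 → 2.455 bits.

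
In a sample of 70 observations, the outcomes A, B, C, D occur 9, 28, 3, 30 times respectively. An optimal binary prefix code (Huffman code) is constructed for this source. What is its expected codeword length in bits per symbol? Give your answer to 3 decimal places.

1.743 bits/symbol

Probabilities are the counts divided by 70.
Repeatedly combine the two least-probable nodes; the expected code length is the sum of the merged weights.
merge 3/70 + 9/70 → 6/35
merge 6/35 + 2/5 → 4/7
merge 3/7 + 4/7 → 1
L = 6/35 + 4/7 + 1 = 61/35 ≈ 1.743 bits/symbol.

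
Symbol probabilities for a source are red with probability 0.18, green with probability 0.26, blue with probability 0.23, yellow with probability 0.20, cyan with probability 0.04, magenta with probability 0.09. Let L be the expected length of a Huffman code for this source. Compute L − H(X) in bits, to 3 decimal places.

0.039 bits

Entropy H = −Σ p log₂ p ≈ 2.4011 bits.
Huffman merges: 1/25+9/100→13/100; 13/100+9/50→31/100; 1/5+23/100→43/100; 13/50+31/100→57/100; 43/100+57/100→1. L = 61/25 ≈ 2.4400.
L − H = 2.4400 − 2.4011 = 0.039 bits.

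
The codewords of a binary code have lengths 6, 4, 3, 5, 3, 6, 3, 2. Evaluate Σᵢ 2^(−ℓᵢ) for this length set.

With common denominator 2^6 = 64: Σ 2^(−ℓᵢ) = 1/64 + 4/64 + 8/64 + 2/64 + 8/64 + 1/64 + 8/64 + 16/64 = 48/64 = 0.75.

0.75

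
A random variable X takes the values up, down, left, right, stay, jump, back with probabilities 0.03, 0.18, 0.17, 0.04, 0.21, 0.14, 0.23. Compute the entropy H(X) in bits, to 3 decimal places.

2.575 bits

H = −Σ pᵢ log₂ pᵢ.
−0.03·log₂(0.03) = 0.1518
−0.18·log₂(0.18) = 0.4453
−0.17·log₂(0.17) = 0.4346
−0.04·log₂(0.04) = 0.1858
−0.21·log₂(0.21) = 0.4728
−0.14·log₂(0.14) = 0.3971
−0.23·log₂(0.23) = 0.4877
Sum ≈ 2.5750 → 2.575 bits.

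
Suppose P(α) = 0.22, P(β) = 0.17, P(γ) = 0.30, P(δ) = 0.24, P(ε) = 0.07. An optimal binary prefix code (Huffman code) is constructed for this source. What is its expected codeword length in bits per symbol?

Repeatedly combine the two least-probable nodes; the expected code length is the sum of the merged weights.
merge 7/100 + 17/100 → 6/25
merge 11/50 + 6/25 → 23/50
merge 6/25 + 3/10 → 27/50
merge 23/50 + 27/50 → 1
L = 6/25 + 23/50 + 27/50 + 1 = 56/25 = 2.24 bits/symbol.

2.24 bits/symbol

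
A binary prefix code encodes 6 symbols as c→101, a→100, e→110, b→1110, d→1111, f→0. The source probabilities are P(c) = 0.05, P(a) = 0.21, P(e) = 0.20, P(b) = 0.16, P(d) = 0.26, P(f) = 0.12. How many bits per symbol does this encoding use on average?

L̄ = Σ pᵢ·ℓᵢ = 0.05·3 + 0.21·3 + 0.20·3 + 0.16·4 + 0.26·4 + 0.12·1 = 3.18 bits/symbol.

3.18 bits/symbol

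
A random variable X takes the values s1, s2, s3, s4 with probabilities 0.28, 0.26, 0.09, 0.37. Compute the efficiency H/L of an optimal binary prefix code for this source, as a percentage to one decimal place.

Entropy H = −Σ p log₂ p ≈ 1.8629 bits.
Huffman merges: 9/100+13/50→7/20; 7/25+7/20→63/100; 37/100+63/100→1. L = 99/50 ≈ 1.9800.
Efficiency = H/L = 1.8629/1.9800 = 94.1%.

94.1%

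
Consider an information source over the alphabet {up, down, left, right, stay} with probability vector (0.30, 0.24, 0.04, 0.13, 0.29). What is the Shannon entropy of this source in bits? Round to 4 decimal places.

H = −Σ pᵢ log₂ pᵢ.
−0.30·log₂(0.30) = 0.5211
−0.24·log₂(0.24) = 0.4941
−0.04·log₂(0.04) = 0.1858
−0.13·log₂(0.13) = 0.3826
−0.29·log₂(0.29) = 0.5179
Sum ≈ 2.1015 → 2.1015 bits.

2.1015 bits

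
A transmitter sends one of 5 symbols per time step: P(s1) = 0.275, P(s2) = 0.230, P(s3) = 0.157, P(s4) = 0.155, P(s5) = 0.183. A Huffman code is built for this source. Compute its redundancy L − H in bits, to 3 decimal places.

0.028 bits

Entropy H = −Σ p log₂ p ≈ 2.2845 bits.
Huffman merges: 31/200+157/1000→39/125; 183/1000+23/100→413/1000; 11/40+39/125→587/1000; 413/1000+587/1000→1. L = 289/125 ≈ 2.3120.
L − H = 2.3120 − 2.2845 = 0.028 bits.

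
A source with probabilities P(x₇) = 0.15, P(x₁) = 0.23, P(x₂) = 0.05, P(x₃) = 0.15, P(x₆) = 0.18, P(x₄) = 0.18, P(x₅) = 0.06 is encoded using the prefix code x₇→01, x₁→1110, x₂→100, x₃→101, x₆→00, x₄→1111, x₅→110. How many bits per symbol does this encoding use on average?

3.08 bits/symbol

L̄ = Σ pᵢ·ℓᵢ = 0.15·2 + 0.23·4 + 0.05·3 + 0.15·3 + 0.18·2 + 0.18·4 + 0.06·3 = 3.08 bits/symbol.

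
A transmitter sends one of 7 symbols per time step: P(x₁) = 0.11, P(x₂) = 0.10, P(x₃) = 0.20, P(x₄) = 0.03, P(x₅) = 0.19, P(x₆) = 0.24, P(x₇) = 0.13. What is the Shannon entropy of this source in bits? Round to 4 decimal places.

H = −Σ pᵢ log₂ pᵢ.
−0.11·log₂(0.11) = 0.3503
−0.10·log₂(0.10) = 0.3322
−0.20·log₂(0.20) = 0.4644
−0.03·log₂(0.03) = 0.1518
−0.19·log₂(0.19) = 0.4552
−0.24·log₂(0.24) = 0.4941
−0.13·log₂(0.13) = 0.3826
Sum ≈ 2.6306 → 2.6306 bits.

2.6306 bits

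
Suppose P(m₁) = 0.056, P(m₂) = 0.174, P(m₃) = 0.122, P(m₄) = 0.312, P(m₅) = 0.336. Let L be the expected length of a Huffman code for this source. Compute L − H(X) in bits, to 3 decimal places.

Entropy H = −Σ p log₂ p ≈ 2.0951 bits.
Huffman merges: 7/125+61/500→89/500; 87/500+89/500→44/125; 39/125+42/125→81/125; 44/125+81/125→1. L = 1089/500 ≈ 2.1780.
L − H = 2.1780 − 2.0951 = 0.083 bits.

0.083 bits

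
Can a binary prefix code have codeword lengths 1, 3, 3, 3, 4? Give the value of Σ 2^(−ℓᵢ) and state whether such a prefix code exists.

0.9375; yes

With common denominator 2^4 = 16: Σ 2^(−ℓᵢ) = 8/16 + 2/16 + 2/16 + 2/16 + 1/16 = 15/16 = 0.9375.
Kraft's inequality requires Σ ≤ 1; here Σ = 0.9375 ≤ 1, so such a prefix code exists.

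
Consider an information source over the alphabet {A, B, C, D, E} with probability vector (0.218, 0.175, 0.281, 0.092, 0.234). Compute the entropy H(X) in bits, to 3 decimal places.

H = −Σ pᵢ log₂ pᵢ.
−0.218·log₂(0.218) = 0.4791
−0.175·log₂(0.175) = 0.4401
−0.281·log₂(0.281) = 0.5146
−0.092·log₂(0.092) = 0.3167
−0.234·log₂(0.234) = 0.4903
Sum ≈ 2.2408 → 2.241 bits.

2.241 bits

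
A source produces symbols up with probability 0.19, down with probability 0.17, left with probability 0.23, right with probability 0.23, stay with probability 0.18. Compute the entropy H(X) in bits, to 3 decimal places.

2.310 bits

H = −Σ pᵢ log₂ pᵢ.
−0.19·log₂(0.19) = 0.4552
−0.17·log₂(0.17) = 0.4346
−0.23·log₂(0.23) = 0.4877
−0.23·log₂(0.23) = 0.4877
−0.18·log₂(0.18) = 0.4453
Sum ≈ 2.3105 → 2.310 bits.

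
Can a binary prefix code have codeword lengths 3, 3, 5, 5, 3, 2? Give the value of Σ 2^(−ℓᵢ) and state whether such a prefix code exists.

0.6875; yes

With common denominator 2^5 = 32: Σ 2^(−ℓᵢ) = 4/32 + 4/32 + 1/32 + 1/32 + 4/32 + 8/32 = 22/32 = 0.6875.
Kraft's inequality requires Σ ≤ 1; here Σ = 0.6875 ≤ 1, so such a prefix code exists.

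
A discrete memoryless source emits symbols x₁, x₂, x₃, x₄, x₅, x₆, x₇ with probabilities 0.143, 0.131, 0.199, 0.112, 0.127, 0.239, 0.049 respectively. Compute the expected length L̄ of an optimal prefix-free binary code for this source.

Repeatedly combine the two least-probable nodes; the expected code length is the sum of the merged weights.
merge 49/1000 + 14/125 → 161/1000
merge 127/1000 + 131/1000 → 129/500
merge 143/1000 + 161/1000 → 38/125
merge 199/1000 + 239/1000 → 219/500
merge 129/500 + 38/125 → 281/500
merge 219/500 + 281/500 → 1
L = 161/1000 + 129/500 + 38/125 + 219/500 + 281/500 + 1 = 2723/1000 = 2.723 bits/symbol.

2.723 bits/symbol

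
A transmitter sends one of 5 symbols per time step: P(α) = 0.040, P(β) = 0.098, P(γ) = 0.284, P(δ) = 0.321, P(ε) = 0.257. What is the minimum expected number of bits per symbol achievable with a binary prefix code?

Repeatedly combine the two least-probable nodes; the expected code length is the sum of the merged weights.
merge 1/25 + 49/500 → 69/500
merge 69/500 + 257/1000 → 79/200
merge 71/250 + 321/1000 → 121/200
merge 79/200 + 121/200 → 1
L = 69/500 + 79/200 + 121/200 + 1 = 1069/500 = 2.138 bits/symbol.

2.138 bits/symbol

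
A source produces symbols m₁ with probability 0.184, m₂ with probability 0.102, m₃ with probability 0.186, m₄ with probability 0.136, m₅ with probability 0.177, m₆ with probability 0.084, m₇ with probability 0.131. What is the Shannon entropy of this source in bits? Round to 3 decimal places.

H = −Σ pᵢ log₂ pᵢ.
−0.184·log₂(0.184) = 0.4494
−0.102·log₂(0.102) = 0.3359
−0.186·log₂(0.186) = 0.4514
−0.136·log₂(0.136) = 0.3915
−0.177·log₂(0.177) = 0.4422
−0.084·log₂(0.084) = 0.3002
−0.131·log₂(0.131) = 0.3841
Sum ≈ 2.7546 → 2.755 bits.

2.755 bits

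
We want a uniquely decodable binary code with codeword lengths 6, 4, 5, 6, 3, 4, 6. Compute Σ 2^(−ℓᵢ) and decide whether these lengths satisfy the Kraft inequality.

With common denominator 2^6 = 64: Σ 2^(−ℓᵢ) = 1/64 + 4/64 + 2/64 + 1/64 + 8/64 + 4/64 + 1/64 = 21/64 = 0.328125.
Kraft's inequality requires Σ ≤ 1; here Σ = 0.328125 ≤ 1, so such a prefix code exists.

0.328125; yes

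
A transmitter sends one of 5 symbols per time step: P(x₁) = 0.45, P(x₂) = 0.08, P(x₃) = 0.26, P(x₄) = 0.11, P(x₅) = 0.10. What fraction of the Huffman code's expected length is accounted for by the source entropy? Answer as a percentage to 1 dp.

98.9%

Entropy H = −Σ p log₂ p ≈ 1.9977 bits.
Huffman merges: 2/25+1/10→9/50; 11/100+9/50→29/100; 13/50+29/100→11/20; 9/20+11/20→1. L = 101/50 ≈ 2.0200.
Efficiency = H/L = 1.9977/2.0200 = 98.9%.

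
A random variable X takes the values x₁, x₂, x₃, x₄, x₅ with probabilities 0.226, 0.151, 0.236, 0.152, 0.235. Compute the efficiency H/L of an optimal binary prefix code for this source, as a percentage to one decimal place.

Entropy H = −Σ p log₂ p ≈ 2.2925 bits.
Huffman merges: 151/1000+19/125→303/1000; 113/500+47/200→461/1000; 59/250+303/1000→539/1000; 461/1000+539/1000→1. L = 2303/1000 ≈ 2.3030.
Efficiency = H/L = 2.2925/2.3030 = 99.5%.

99.5%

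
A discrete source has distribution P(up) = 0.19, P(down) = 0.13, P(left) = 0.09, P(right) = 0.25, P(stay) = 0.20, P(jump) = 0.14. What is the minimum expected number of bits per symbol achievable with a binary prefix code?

2.55 bits/symbol

Repeatedly combine the two least-probable nodes; the expected code length is the sum of the merged weights.
merge 9/100 + 13/100 → 11/50
merge 7/50 + 19/100 → 33/100
merge 1/5 + 11/50 → 21/50
merge 1/4 + 33/100 → 29/50
merge 21/50 + 29/50 → 1
L = 11/50 + 33/100 + 21/50 + 29/50 + 1 = 51/20 = 2.55 bits/symbol.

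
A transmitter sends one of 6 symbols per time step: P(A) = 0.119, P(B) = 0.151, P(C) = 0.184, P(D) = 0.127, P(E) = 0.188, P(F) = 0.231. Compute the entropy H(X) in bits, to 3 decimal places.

2.546 bits

H = −Σ pᵢ log₂ pᵢ.
−0.119·log₂(0.119) = 0.3654
−0.151·log₂(0.151) = 0.4118
−0.184·log₂(0.184) = 0.4494
−0.127·log₂(0.127) = 0.3781
−0.188·log₂(0.188) = 0.4533
−0.231·log₂(0.231) = 0.4883
Sum ≈ 2.5464 → 2.546 bits.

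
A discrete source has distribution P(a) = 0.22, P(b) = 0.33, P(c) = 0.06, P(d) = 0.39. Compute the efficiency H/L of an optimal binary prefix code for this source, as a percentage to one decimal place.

Entropy H = −Σ p log₂ p ≈ 1.7817 bits.
Huffman merges: 3/50+11/50→7/25; 7/25+33/100→61/100; 39/100+61/100→1. L = 189/100 ≈ 1.8900.
Efficiency = H/L = 1.7817/1.8900 = 94.3%.

94.3%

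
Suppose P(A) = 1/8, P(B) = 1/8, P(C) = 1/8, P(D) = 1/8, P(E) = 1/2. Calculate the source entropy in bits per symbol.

2 bits

Each probability is a power of 1/2, so log₂(1/p) is an integer.
H = Σ p·log₂(1/p) = 1/8·3 + 1/8·3 + 1/8·3 + 1/8·3 + 1/2·1 = 2 bits.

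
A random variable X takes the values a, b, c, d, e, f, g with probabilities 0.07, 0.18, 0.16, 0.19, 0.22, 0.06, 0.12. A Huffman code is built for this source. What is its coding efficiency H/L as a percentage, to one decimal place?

Entropy H = −Σ p log₂ p ≈ 2.6833 bits.
Huffman merges: 3/50+7/100→13/100; 3/25+13/100→1/4; 4/25+9/50→17/50; 19/100+11/50→41/100; 1/4+17/50→59/100; 41/100+59/100→1. L = 68/25 ≈ 2.7200.
Efficiency = H/L = 2.6833/2.7200 = 98.7%.

98.7%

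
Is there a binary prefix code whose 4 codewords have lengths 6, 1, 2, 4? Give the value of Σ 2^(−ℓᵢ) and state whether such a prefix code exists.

With common denominator 2^6 = 64: Σ 2^(−ℓᵢ) = 1/64 + 32/64 + 16/64 + 4/64 = 53/64 = 0.828125.
Kraft's inequality requires Σ ≤ 1; here Σ = 0.828125 ≤ 1, so such a prefix code exists.

0.828125; yes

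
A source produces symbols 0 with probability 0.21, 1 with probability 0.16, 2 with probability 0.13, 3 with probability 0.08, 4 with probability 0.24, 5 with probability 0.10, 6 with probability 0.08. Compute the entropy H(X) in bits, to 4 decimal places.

2.6878 bits

H = −Σ pᵢ log₂ pᵢ.
−0.21·log₂(0.21) = 0.4728
−0.16·log₂(0.16) = 0.4230
−0.13·log₂(0.13) = 0.3826
−0.08·log₂(0.08) = 0.2915
−0.24·log₂(0.24) = 0.4941
−0.10·log₂(0.10) = 0.3322
−0.08·log₂(0.08) = 0.2915
Sum ≈ 2.6878 → 2.6878 bits.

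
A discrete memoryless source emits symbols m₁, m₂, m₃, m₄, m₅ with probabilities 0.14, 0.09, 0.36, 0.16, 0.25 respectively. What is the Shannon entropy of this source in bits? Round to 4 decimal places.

H = −Σ pᵢ log₂ pᵢ.
−0.14·log₂(0.14) = 0.3971
−0.09·log₂(0.09) = 0.3127
−0.36·log₂(0.36) = 0.5306
−0.16·log₂(0.16) = 0.4230
−0.25·log₂(0.25) = 0.5000
Sum ≈ 2.1634 → 2.1634 bits.

2.1634 bits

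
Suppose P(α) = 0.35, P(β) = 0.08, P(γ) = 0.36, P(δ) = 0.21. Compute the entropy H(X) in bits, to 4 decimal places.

H = −Σ pᵢ log₂ pᵢ.
−0.35·log₂(0.35) = 0.5301
−0.08·log₂(0.08) = 0.2915
−0.36·log₂(0.36) = 0.5306
−0.21·log₂(0.21) = 0.4728
Sum ≈ 1.8250 → 1.8250 bits.

1.8250 bits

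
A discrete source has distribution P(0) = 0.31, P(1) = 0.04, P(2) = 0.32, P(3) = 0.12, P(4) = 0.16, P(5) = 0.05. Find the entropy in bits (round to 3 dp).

H = −Σ pᵢ log₂ pᵢ.
−0.31·log₂(0.31) = 0.5238
−0.04·log₂(0.04) = 0.1858
−0.32·log₂(0.32) = 0.5260
−0.12·log₂(0.12) = 0.3671
−0.16·log₂(0.16) = 0.4230
−0.05·log₂(0.05) = 0.2161
Sum ≈ 2.2418 → 2.242 bits.

2.242 bits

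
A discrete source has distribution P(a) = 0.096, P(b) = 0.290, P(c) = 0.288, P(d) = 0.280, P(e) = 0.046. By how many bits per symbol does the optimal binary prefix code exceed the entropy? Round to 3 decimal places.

0.064 bits

Entropy H = −Σ p log₂ p ≈ 2.0782 bits.
Huffman merges: 23/500+12/125→71/500; 71/500+7/25→211/500; 36/125+29/100→289/500; 211/500+289/500→1. L = 1071/500 ≈ 2.1420.
L − H = 2.1420 − 2.0782 = 0.064 bits.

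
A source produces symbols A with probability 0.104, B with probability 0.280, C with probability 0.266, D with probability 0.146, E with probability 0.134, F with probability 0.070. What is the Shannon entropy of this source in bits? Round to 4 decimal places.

2.4244 bits

H = −Σ pᵢ log₂ pᵢ.
−0.104·log₂(0.104) = 0.3396
−0.280·log₂(0.280) = 0.5142
−0.266·log₂(0.266) = 0.5082
−0.146·log₂(0.146) = 0.4053
−0.134·log₂(0.134) = 0.3886
−0.070·log₂(0.070) = 0.2686
Sum ≈ 2.4244 → 2.4244 bits.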